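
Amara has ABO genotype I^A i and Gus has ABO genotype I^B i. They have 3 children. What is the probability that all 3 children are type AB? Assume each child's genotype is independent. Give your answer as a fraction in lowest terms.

ABO cross I^A i × I^B i → 1/4 O, 1/4 A, 1/4 B, 1/4 AB.
So P(type AB) = 1/4 per child.
All 3 independent: (1/4)^3 = 1/64.

1/64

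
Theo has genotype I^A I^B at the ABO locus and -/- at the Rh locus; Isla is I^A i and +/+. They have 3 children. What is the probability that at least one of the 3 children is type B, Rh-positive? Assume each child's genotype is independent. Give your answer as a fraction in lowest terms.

ABO cross I^A I^B × I^A i → 1/2 A, 1/4 B, 1/4 AB.
Rh cross -/- × +/+ → 1 Rh+; so P(type B, Rh-positive) = 1/4 × 1 = 1/4 per child.
P(none) = (3/4)^3 = 27/64; P(at least one) = 1 − 27/64 = 37/64.

37/64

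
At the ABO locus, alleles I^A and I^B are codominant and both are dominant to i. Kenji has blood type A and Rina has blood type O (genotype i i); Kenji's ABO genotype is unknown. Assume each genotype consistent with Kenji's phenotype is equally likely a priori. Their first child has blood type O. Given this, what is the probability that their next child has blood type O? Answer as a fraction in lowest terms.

Possible genotypes: Kenji ∈ {I^A I^A, I^A i}; Rina ∈ {i i}.
Weight each parental genotype pair by prior × P(type-O child):
  I^A i × i i: posterior weight 1; P(next child type O) = 1/2.
Weighted sum = 1/2.

1/2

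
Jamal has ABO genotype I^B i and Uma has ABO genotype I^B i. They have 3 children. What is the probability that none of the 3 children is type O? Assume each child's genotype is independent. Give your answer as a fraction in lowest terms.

ABO cross I^B i × I^B i → 1/4 O, 3/4 B.
So P(type O) = 1/4 per child.
P(not type O) = 3/4 for one child; (3/4)^3 = 27/64.

27/64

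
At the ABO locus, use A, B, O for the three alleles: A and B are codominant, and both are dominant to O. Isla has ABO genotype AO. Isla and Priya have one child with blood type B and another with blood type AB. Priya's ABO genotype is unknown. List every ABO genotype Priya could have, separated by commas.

AB, BB, BO

For each candidate genotype of Priya, check whether crossing it with AO can produce every observed child phenotype.
  AA → possible child types {A} ✗
  AB → possible child types {A, B, AB} ✓
  AO → possible child types {O, A} ✗
  BB → possible child types {B, AB} ✓
  BO → possible child types {O, A, B, AB} ✓
  OO → possible child types {O, A} ✗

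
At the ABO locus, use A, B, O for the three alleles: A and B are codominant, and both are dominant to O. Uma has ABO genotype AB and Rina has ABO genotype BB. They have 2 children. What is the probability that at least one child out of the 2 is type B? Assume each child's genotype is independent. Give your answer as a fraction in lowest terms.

ABO cross AB × BB → 1/2 B, 1/2 AB.
So P(type B) = 1/2 per child.
P(none) = (1/2)^2 = 1/4; P(at least one) = 1 − 1/4 = 3/4.

3/4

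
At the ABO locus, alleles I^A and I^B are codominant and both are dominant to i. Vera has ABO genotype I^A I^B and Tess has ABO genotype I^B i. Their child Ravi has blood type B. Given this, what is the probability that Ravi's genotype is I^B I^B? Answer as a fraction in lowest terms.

Cross I^A I^B × I^B i → 1/4 I^A I^B, 1/4 I^A i, 1/4 I^B I^B, 1/4 I^B i.
Type-B genotypes among offspring: I^B I^B (1/4), I^B i (1/4); total 1/2.
P(I^B I^B | type B) = (1/4) / (1/2) = 1/2.

1/2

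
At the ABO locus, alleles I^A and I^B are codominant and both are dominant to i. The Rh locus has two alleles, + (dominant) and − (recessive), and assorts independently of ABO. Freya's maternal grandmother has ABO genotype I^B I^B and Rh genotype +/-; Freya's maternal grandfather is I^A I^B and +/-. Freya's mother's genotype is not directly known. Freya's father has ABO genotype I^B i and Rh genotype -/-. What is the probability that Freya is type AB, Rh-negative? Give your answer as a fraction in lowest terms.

Freya's mother's ABO genotype from I^B I^B × I^A I^B: 1/2 I^A I^B, 1/2 I^B I^B.
Crossing each possibility with the father I^B i and summing P(type AB): 1/2·1/4 + 1/2·0 = 1/8.
Similarly for Rh via the mother's Rh distribution: P(Rh-) = 1/2.
Independent loci: 1/8 × 1/2 = 1/16.

1/16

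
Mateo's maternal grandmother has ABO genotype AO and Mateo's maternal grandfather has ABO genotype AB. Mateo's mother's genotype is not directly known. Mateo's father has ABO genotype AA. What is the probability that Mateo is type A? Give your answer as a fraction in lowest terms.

Mateo's mother's ABO genotype from AO × AB: 1/4 AA, 1/4 AB, 1/4 AO, 1/4 BO.
Crossing each possibility with the father AA and summing P(type A): 1/4·1 + 1/4·1/2 + 1/4·1 + 1/4·1/2 = 3/4.

3/4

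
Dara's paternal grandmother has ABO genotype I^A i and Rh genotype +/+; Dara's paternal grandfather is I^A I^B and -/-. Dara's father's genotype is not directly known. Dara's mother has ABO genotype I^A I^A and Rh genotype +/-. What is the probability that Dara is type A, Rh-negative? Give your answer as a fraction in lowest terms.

3/16

Dara's father's ABO genotype from I^A i × I^A I^B: 1/4 I^A I^A, 1/4 I^A I^B, 1/4 I^A i, 1/4 I^B i.
Crossing each possibility with the mother I^A I^A and summing P(type A): 1/4·1 + 1/4·1/2 + 1/4·1 + 1/4·1/2 = 3/4.
Similarly for Rh via the father's Rh distribution: P(Rh-) = 1/4.
Independent loci: 3/4 × 1/4 = 3/16.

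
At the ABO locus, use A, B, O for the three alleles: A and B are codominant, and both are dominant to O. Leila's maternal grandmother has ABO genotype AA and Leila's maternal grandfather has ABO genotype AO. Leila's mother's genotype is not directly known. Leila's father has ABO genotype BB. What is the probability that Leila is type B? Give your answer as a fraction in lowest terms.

1/4

Leila's mother's ABO genotype from AA × AO: 1/2 AA, 1/2 AO.
Crossing each possibility with the father BB and summing P(type B): 1/2·0 + 1/2·1/2 = 1/4.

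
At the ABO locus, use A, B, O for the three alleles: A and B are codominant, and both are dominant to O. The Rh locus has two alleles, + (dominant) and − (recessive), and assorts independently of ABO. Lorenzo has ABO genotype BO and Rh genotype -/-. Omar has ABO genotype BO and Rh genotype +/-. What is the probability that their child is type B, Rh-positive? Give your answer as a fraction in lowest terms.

3/8

ABO cross BO × BO → offspring phenotypes: 1/4 O, 3/4 B.
Rh cross -/- × +/- → 1/2 Rh+, 1/2 Rh-.
Independent loci: P(type B, Rh-positive) = 3/4 × 1/2 = 3/8.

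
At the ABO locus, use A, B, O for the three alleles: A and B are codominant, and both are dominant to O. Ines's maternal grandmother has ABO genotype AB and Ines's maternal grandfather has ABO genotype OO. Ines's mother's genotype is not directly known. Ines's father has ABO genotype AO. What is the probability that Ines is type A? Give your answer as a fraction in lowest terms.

1/2

Ines's mother's ABO genotype from AB × OO: 1/2 AO, 1/2 BO.
Crossing each possibility with the father AO and summing P(type A): 1/2·3/4 + 1/2·1/4 = 1/2.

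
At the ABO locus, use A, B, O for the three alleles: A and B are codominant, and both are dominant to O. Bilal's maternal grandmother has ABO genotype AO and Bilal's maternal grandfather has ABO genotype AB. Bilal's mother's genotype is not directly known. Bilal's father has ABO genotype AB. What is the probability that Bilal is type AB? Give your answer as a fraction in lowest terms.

Bilal's mother's ABO genotype from AO × AB: 1/4 AA, 1/4 AB, 1/4 AO, 1/4 BO.
Crossing each possibility with the father AB and summing P(type AB): 1/4·1/2 + 1/4·1/2 + 1/4·1/4 + 1/4·1/4 = 3/8.

3/8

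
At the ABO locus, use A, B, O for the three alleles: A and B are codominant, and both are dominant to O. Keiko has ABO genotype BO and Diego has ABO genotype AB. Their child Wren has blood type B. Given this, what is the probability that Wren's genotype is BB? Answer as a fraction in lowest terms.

1/2

Cross BO × AB → 1/4 AB, 1/4 AO, 1/4 BB, 1/4 BO.
Type-B genotypes among offspring: BB (1/4), BO (1/4); total 1/2.
P(BB | type B) = (1/4) / (1/2) = 1/2.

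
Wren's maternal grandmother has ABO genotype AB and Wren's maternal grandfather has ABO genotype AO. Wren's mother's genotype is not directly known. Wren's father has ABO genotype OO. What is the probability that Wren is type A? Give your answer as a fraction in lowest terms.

1/2

Wren's mother's ABO genotype from AB × AO: 1/4 AA, 1/4 AB, 1/4 AO, 1/4 BO.
Crossing each possibility with the father OO and summing P(type A): 1/4·1 + 1/4·1/2 + 1/4·1/2 + 1/4·0 = 1/2.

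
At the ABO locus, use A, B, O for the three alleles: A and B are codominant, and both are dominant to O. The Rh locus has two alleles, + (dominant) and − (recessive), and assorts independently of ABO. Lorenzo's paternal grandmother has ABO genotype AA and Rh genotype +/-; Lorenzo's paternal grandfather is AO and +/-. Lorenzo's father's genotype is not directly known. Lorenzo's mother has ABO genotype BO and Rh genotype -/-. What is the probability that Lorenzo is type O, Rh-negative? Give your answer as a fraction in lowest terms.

1/16

Lorenzo's father's ABO genotype from AA × AO: 1/2 AA, 1/2 AO.
Crossing each possibility with the mother BO and summing P(type O): 1/2·0 + 1/2·1/4 = 1/8.
Similarly for Rh via the father's Rh distribution: P(Rh-) = 1/2.
Independent loci: 1/8 × 1/2 = 1/16.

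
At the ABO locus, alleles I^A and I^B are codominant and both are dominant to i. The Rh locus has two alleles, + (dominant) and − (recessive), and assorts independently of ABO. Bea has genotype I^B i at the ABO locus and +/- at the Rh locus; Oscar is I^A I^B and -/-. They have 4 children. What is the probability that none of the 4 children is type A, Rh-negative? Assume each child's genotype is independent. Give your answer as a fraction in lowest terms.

ABO cross I^B i × I^A I^B → 1/4 A, 1/2 B, 1/4 AB.
Rh cross +/- × -/- → 1/2 Rh+, 1/2 Rh-; so P(type A, Rh-negative) = 1/4 × 1/2 = 1/8 per child.
P(not type A, Rh-negative) = 7/8 for one child; (7/8)^4 = 2401/4096.

2401/4096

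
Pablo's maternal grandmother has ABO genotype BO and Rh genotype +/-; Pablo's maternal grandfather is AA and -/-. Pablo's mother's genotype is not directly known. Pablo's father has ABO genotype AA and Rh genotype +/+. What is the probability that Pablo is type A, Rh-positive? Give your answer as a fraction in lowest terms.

3/4

Pablo's mother's ABO genotype from BO × AA: 1/2 AB, 1/2 AO.
Crossing each possibility with the father AA and summing P(type A): 1/2·1/2 + 1/2·1 = 3/4.
Similarly for Rh via the mother's Rh distribution: P(Rh+) = 1.
Independent loci: 3/4 × 1 = 3/4.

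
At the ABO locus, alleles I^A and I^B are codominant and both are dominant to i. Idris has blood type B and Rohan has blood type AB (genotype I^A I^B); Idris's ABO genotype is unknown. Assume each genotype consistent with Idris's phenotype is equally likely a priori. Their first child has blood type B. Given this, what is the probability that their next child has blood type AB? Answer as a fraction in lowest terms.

Possible genotypes: Idris ∈ {I^B I^B, I^B i}; Rohan ∈ {I^A I^B}.
Weight each parental genotype pair by prior × P(type-B child):
  I^B I^B × I^A I^B: posterior weight 1/2; P(next child type AB) = 1/2.
  I^B i × I^A I^B: posterior weight 1/2; P(next child type AB) = 1/4.
Weighted sum = 3/8.

3/8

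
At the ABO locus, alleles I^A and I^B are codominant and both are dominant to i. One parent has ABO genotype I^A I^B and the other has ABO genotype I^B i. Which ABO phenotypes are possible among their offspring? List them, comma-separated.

A, B, AB

Gametes from I^A I^B × I^B i give offspring ABO genotypes I^A I^B, I^A i, I^B I^B, I^B i, i.e. phenotypes A, B, AB.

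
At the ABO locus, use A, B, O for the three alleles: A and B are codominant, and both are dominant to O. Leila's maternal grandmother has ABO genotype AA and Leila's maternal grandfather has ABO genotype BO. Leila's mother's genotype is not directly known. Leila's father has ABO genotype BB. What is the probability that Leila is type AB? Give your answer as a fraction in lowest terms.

Leila's mother's ABO genotype from AA × BO: 1/2 AB, 1/2 AO.
Crossing each possibility with the father BB and summing P(type AB): 1/2·1/2 + 1/2·1/2 = 1/2.

1/2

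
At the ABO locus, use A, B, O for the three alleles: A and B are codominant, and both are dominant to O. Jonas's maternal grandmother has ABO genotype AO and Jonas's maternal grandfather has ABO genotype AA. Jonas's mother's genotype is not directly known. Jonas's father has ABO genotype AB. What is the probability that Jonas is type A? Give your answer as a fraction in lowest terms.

1/2

Jonas's mother's ABO genotype from AO × AA: 1/2 AA, 1/2 AO.
Crossing each possibility with the father AB and summing P(type A): 1/2·1/2 + 1/2·1/2 = 1/2.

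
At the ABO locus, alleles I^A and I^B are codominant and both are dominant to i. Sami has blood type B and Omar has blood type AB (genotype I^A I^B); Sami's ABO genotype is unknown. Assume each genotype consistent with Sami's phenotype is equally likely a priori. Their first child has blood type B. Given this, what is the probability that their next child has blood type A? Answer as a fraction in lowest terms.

1/8

Possible genotypes: Sami ∈ {I^B I^B, I^B i}; Omar ∈ {I^A I^B}.
Weight each parental genotype pair by prior × P(type-B child):
  I^B I^B × I^A I^B: posterior weight 1/2; P(next child type A) = 0.
  I^B i × I^A I^B: posterior weight 1/2; P(next child type A) = 1/4.
Weighted sum = 1/8.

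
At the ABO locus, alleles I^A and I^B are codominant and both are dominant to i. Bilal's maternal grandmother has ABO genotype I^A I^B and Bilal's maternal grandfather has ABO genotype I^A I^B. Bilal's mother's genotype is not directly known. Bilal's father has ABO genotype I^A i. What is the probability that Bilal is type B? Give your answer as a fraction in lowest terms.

Bilal's mother's ABO genotype from I^A I^B × I^A I^B: 1/4 I^A I^A, 1/2 I^A I^B, 1/4 I^B I^B.
Crossing each possibility with the father I^A i and summing P(type B): 1/4·0 + 1/2·1/4 + 1/4·1/2 = 1/4.

1/4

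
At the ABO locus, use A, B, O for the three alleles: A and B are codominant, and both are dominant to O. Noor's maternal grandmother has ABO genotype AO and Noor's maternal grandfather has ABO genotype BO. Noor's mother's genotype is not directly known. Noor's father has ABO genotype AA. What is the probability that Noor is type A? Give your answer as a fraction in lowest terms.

Noor's mother's ABO genotype from AO × BO: 1/4 AB, 1/4 AO, 1/4 BO, 1/4 OO.
Crossing each possibility with the father AA and summing P(type A): 1/4·1/2 + 1/4·1 + 1/4·1/2 + 1/4·1 = 3/4.

3/4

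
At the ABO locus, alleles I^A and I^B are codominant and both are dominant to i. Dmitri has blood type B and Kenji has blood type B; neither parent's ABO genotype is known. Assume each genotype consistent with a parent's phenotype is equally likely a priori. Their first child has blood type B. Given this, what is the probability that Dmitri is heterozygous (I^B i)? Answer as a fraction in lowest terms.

7/15

Possible genotypes: Dmitri ∈ {I^B I^B, I^B i}; Kenji ∈ {I^B I^B, I^B i}.
Weight each parental genotype pair by prior × P(type-B child):
  I^B I^B × I^B I^B: posterior weight 4/15.
  I^B I^B × I^B i: posterior weight 4/15.
  I^B i × I^B I^B: posterior weight 4/15.
  I^B i × I^B i: posterior weight 1/5.
Sum the posterior weight over pairs where Dmitri is I^B i: 7/15.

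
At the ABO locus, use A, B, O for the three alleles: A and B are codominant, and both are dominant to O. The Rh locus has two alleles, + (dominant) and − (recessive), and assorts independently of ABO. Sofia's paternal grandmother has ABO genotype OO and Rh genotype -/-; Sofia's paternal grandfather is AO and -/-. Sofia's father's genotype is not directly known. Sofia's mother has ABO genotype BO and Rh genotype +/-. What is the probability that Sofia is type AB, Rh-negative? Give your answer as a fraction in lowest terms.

1/16

Sofia's father's ABO genotype from OO × AO: 1/2 AO, 1/2 OO.
Crossing each possibility with the mother BO and summing P(type AB): 1/2·1/4 + 1/2·0 = 1/8.
Similarly for Rh via the father's Rh distribution: P(Rh-) = 1/2.
Independent loci: 1/8 × 1/2 = 1/16.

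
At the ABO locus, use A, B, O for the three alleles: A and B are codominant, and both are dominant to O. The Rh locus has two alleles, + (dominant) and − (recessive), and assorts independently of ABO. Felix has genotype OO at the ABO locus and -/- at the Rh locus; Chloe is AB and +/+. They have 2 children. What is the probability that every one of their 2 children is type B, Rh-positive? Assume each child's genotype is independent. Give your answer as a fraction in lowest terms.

ABO cross OO × AB → 1/2 A, 1/2 B.
Rh cross -/- × +/+ → 1 Rh+; so P(type B, Rh-positive) = 1/2 × 1 = 1/2 per child.
All 2 independent: (1/2)^2 = 1/4.

1/4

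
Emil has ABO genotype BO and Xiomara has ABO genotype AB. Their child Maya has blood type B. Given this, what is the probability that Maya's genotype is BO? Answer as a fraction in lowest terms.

Cross BO × AB → 1/4 AB, 1/4 AO, 1/4 BB, 1/4 BO.
Type-B genotypes among offspring: BB (1/4), BO (1/4); total 1/2.
P(BO | type B) = (1/4) / (1/2) = 1/2.

1/2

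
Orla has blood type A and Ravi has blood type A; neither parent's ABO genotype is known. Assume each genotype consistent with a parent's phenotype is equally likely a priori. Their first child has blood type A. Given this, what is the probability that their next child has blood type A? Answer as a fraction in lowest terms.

Possible genotypes: Orla ∈ {I^A I^A, I^A i}; Ravi ∈ {I^A I^A, I^A i}.
Weight each parental genotype pair by prior × P(type-A child):
  I^A I^A × I^A I^A: posterior weight 4/15; P(next child type A) = 1.
  I^A I^A × I^A i: posterior weight 4/15; P(next child type A) = 1.
  I^A i × I^A I^A: posterior weight 4/15; P(next child type A) = 1.
  I^A i × I^A i: posterior weight 1/5; P(next child type A) = 3/4.
Weighted sum = 19/20.

19/20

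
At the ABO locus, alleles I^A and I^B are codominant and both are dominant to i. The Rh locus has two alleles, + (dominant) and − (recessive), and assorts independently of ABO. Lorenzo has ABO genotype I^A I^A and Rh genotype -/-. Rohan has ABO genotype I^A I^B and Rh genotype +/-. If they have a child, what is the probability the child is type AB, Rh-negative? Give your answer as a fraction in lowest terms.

ABO cross I^A I^A × I^A I^B → offspring phenotypes: 1/2 A, 1/2 AB.
Rh cross -/- × +/- → 1/2 Rh+, 1/2 Rh-.
Independent loci: P(type AB, Rh-negative) = 1/2 × 1/2 = 1/4.

1/4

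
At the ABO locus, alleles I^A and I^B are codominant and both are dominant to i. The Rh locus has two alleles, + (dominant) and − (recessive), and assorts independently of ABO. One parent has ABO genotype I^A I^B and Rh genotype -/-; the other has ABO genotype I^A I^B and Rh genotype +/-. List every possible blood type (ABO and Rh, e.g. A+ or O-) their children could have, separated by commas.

A+, A-, B+, B-, AB+, AB-

Gametes from I^A I^B × I^A I^B give offspring ABO genotypes I^A I^A, I^A I^B, I^B I^B, i.e. phenotypes A, B, AB.
Rh cross -/- × +/- → phenotypes Rh+, Rh-.
Combining independently: A+, A-, B+, B-, AB+, AB-.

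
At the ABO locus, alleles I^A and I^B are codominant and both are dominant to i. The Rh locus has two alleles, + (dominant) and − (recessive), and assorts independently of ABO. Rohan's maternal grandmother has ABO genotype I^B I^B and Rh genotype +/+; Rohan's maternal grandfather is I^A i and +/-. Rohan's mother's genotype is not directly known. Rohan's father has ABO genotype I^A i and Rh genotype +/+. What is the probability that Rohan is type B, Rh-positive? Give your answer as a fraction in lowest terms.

1/4

Rohan's mother's ABO genotype from I^B I^B × I^A i: 1/2 I^A I^B, 1/2 I^B i.
Crossing each possibility with the father I^A i and summing P(type B): 1/2·1/4 + 1/2·1/4 = 1/4.
Similarly for Rh via the mother's Rh distribution: P(Rh+) = 1.
Independent loci: 1/4 × 1 = 1/4.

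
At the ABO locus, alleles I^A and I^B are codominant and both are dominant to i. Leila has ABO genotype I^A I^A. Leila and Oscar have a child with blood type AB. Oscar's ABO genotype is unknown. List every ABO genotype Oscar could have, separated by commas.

For each candidate genotype of Oscar, check whether crossing it with I^A I^A can produce every observed child phenotype.
  I^A I^A → possible child types {A} ✗
  I^A I^B → possible child types {A, AB} ✓
  I^A i → possible child types {A} ✗
  I^B I^B → possible child types {AB} ✓
  I^B i → possible child types {A, AB} ✓
  i i → possible child types {A} ✗

I^A I^B, I^B I^B, I^B i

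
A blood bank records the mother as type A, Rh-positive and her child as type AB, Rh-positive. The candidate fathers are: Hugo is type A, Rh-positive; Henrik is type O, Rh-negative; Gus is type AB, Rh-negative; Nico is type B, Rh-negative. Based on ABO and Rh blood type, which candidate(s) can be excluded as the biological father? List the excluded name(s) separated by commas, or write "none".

A candidate is excluded only if no genotype consistent with his phenotype could produce a type AB, Rh-positive child with a type A, Rh-positive mother.
Hugo (type A, Rh+): no genotype consistent with that phenotype can produce a type-AB Rh+ child with a type-A mother.
Henrik (type O, Rh-): no genotype consistent with that phenotype can produce a type-AB Rh+ child with a type-A mother.

Hugo, Henrik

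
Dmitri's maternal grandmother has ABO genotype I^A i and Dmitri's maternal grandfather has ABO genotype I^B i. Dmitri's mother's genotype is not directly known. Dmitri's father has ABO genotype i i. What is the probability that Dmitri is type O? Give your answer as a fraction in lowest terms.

1/2

Dmitri's mother's ABO genotype from I^A i × I^B i: 1/4 I^A I^B, 1/4 I^A i, 1/4 I^B i, 1/4 i i.
Crossing each possibility with the father i i and summing P(type O): 1/4·0 + 1/4·1/2 + 1/4·1/2 + 1/4·1 = 1/2.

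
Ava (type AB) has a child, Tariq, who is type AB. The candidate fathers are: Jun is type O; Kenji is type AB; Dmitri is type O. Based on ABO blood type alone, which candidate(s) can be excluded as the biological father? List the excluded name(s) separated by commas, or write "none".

Jun, Dmitri

A candidate is excluded only if no genotype consistent with his phenotype could produce a type AB child with a type AB mother.
Jun (type O): no genotype consistent with that phenotype can produce a type-AB child with a type-AB mother.
Dmitri (type O): no genotype consistent with that phenotype can produce a type-AB child with a type-AB mother.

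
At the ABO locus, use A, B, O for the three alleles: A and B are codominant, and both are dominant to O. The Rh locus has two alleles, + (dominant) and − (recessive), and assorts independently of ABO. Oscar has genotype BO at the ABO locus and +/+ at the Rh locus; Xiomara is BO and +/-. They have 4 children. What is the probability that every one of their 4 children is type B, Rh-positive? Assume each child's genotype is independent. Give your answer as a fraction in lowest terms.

81/256

ABO cross BO × BO → 1/4 O, 3/4 B.
Rh cross +/+ × +/- → 1 Rh+; so P(type B, Rh-positive) = 3/4 × 1 = 3/4 per child.
All 4 independent: (3/4)^4 = 81/256.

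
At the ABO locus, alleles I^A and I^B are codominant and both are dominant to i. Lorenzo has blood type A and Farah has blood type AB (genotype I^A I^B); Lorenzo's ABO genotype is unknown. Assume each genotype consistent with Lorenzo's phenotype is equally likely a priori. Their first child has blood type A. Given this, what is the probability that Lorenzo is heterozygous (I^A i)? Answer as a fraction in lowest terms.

1/2

Possible genotypes: Lorenzo ∈ {I^A I^A, I^A i}; Farah ∈ {I^A I^B}.
Weight each parental genotype pair by prior × P(type-A child):
  I^A I^A × I^A I^B: posterior weight 1/2.
  I^A i × I^A I^B: posterior weight 1/2.
Sum the posterior weight over pairs where Lorenzo is I^A i: 1/2.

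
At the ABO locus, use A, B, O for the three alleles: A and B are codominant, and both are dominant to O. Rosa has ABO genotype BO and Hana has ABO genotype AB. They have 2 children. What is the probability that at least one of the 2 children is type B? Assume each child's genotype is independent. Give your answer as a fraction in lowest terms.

ABO cross BO × AB → 1/4 A, 1/2 B, 1/4 AB.
So P(type B) = 1/2 per child.
P(none) = (1/2)^2 = 1/4; P(at least one) = 1 − 1/4 = 3/4.

3/4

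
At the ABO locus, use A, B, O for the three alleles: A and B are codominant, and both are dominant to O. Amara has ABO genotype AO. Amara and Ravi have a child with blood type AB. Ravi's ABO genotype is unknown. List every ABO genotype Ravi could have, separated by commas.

AB, BB, BO

For each candidate genotype of Ravi, check whether crossing it with AO can produce every observed child phenotype.
  AA → possible child types {A} ✗
  AB → possible child types {A, B, AB} ✓
  AO → possible child types {O, A} ✗
  BB → possible child types {B, AB} ✓
  BO → possible child types {O, A, B, AB} ✓
  OO → possible child types {O, A} ✗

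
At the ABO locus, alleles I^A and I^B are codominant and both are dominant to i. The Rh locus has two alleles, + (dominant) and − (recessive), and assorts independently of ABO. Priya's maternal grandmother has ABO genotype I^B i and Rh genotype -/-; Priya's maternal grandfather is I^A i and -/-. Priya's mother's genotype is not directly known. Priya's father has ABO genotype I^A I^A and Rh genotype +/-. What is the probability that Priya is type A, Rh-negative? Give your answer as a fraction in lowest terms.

3/8

Priya's mother's ABO genotype from I^B i × I^A i: 1/4 I^A I^B, 1/4 I^A i, 1/4 I^B i, 1/4 i i.
Crossing each possibility with the father I^A I^A and summing P(type A): 1/4·1/2 + 1/4·1 + 1/4·1/2 + 1/4·1 = 3/4.
Similarly for Rh via the mother's Rh distribution: P(Rh-) = 1/2.
Independent loci: 3/4 × 1/2 = 3/8.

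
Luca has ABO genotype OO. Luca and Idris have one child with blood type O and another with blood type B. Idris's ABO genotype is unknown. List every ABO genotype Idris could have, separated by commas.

BO

For each candidate genotype of Idris, check whether crossing it with OO can produce every observed child phenotype.
  AA → possible child types {A} ✗
  AB → possible child types {A, B} ✗
  AO → possible child types {O, A} ✗
  BB → possible child types {B} ✗
  BO → possible child types {O, B} ✓
  OO → possible child types {O} ✗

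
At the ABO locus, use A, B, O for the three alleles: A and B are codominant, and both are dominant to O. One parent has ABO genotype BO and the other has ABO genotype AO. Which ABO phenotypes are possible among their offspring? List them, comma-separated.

Gametes from BO × AO give offspring ABO genotypes AB, AO, BO, OO, i.e. phenotypes O, A, B, AB.

O, A, B, AB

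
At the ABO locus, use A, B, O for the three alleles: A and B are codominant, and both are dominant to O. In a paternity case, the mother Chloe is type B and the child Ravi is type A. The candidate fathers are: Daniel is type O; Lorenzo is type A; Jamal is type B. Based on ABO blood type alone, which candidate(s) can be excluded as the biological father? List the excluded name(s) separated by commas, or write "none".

Daniel, Jamal

A candidate is excluded only if no genotype consistent with his phenotype could produce a type A child with a type B mother.
Daniel (type O): no genotype consistent with that phenotype can produce a type-A child with a type-B mother.
Jamal (type B): no genotype consistent with that phenotype can produce a type-A child with a type-B mother.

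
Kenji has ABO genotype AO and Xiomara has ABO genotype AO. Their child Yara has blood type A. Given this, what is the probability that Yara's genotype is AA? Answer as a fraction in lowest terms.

Cross AO × AO → 1/4 AA, 1/2 AO, 1/4 OO.
Type-A genotypes among offspring: AA (1/4), AO (1/2); total 3/4.
P(AA | type A) = (1/4) / (3/4) = 1/3.

1/3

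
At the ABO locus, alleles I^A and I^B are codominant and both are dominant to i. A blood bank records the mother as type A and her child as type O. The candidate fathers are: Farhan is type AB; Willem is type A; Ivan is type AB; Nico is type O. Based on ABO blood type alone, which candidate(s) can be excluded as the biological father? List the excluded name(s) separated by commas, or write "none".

A candidate is excluded only if no genotype consistent with his phenotype could produce a type O child with a type A mother.
Farhan (type AB): no genotype consistent with that phenotype can produce a type-O child with a type-A mother.
Ivan (type AB): no genotype consistent with that phenotype can produce a type-O child with a type-A mother.

Farhan, Ivan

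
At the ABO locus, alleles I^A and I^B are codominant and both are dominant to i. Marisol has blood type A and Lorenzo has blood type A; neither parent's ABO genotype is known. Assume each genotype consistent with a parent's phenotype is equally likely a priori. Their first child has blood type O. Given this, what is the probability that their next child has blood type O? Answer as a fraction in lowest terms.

Possible genotypes: Marisol ∈ {I^A I^A, I^A i}; Lorenzo ∈ {I^A I^A, I^A i}.
Weight each parental genotype pair by prior × P(type-O child):
  I^A i × I^A i: posterior weight 1; P(next child type O) = 1/4.
Weighted sum = 1/4.

1/4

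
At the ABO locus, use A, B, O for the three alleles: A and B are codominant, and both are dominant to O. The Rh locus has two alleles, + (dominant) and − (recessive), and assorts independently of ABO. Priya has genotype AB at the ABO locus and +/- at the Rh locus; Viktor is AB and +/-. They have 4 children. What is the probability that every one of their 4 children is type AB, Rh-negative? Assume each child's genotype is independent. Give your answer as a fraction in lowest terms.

1/4096

ABO cross AB × AB → 1/4 A, 1/4 B, 1/2 AB.
Rh cross +/- × +/- → 3/4 Rh+, 1/4 Rh-; so P(type AB, Rh-negative) = 1/2 × 1/4 = 1/8 per child.
All 4 independent: (1/8)^4 = 1/4096.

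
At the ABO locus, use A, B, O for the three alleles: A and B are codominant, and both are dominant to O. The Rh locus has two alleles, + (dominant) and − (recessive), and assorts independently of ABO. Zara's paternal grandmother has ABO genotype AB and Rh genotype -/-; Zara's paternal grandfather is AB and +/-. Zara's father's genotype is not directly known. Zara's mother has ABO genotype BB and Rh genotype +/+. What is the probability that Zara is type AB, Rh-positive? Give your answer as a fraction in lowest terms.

Zara's father's ABO genotype from AB × AB: 1/4 AA, 1/2 AB, 1/4 BB.
Crossing each possibility with the mother BB and summing P(type AB): 1/4·1 + 1/2·1/2 + 1/4·0 = 1/2.
Similarly for Rh via the father's Rh distribution: P(Rh+) = 1.
Independent loci: 1/2 × 1 = 1/2.

1/2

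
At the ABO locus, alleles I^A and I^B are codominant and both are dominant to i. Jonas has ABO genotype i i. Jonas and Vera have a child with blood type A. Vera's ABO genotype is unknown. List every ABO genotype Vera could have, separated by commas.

I^A I^A, I^A I^B, I^A i

For each candidate genotype of Vera, check whether crossing it with i i can produce every observed child phenotype.
  I^A I^A → possible child types {A} ✓
  I^A I^B → possible child types {A, B} ✓
  I^A i → possible child types {O, A} ✓
  I^B I^B → possible child types {B} ✗
  I^B i → possible child types {O, B} ✗
  i i → possible child types {O} ✗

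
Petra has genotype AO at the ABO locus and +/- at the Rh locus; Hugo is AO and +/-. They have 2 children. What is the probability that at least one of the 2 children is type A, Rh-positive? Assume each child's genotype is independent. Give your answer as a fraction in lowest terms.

207/256

ABO cross AO × AO → 1/4 O, 3/4 A.
Rh cross +/- × +/- → 3/4 Rh+, 1/4 Rh-; so P(type A, Rh-positive) = 3/4 × 3/4 = 9/16 per child.
P(none) = (7/16)^2 = 49/256; P(at least one) = 1 − 49/256 = 207/256.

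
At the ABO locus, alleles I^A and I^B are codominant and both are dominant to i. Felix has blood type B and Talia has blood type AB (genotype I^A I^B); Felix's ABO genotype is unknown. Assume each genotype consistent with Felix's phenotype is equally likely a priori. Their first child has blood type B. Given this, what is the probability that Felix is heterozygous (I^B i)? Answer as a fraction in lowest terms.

Possible genotypes: Felix ∈ {I^B I^B, I^B i}; Talia ∈ {I^A I^B}.
Weight each parental genotype pair by prior × P(type-B child):
  I^B I^B × I^A I^B: posterior weight 1/2.
  I^B i × I^A I^B: posterior weight 1/2.
Sum the posterior weight over pairs where Felix is I^B i: 1/2.

1/2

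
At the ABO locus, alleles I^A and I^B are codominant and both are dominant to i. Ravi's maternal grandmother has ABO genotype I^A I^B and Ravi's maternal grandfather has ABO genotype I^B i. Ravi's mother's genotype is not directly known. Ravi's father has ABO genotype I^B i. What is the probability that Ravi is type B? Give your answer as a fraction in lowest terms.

5/8

Ravi's mother's ABO genotype from I^A I^B × I^B i: 1/4 I^A I^B, 1/4 I^A i, 1/4 I^B I^B, 1/4 I^B i.
Crossing each possibility with the father I^B i and summing P(type B): 1/4·1/2 + 1/4·1/4 + 1/4·1 + 1/4·3/4 = 5/8.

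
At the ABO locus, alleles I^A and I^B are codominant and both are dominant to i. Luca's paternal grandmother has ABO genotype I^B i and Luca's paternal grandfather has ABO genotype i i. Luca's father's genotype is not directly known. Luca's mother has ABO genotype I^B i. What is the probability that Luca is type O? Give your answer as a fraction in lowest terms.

3/8

Luca's father's ABO genotype from I^B i × i i: 1/2 I^B i, 1/2 i i.
Crossing each possibility with the mother I^B i and summing P(type O): 1/2·1/4 + 1/2·1/2 = 3/8.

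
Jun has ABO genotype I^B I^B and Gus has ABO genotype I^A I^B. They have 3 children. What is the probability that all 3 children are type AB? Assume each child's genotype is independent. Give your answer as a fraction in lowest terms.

1/8

ABO cross I^B I^B × I^A I^B → 1/2 B, 1/2 AB.
So P(type AB) = 1/2 per child.
All 3 independent: (1/2)^3 = 1/8.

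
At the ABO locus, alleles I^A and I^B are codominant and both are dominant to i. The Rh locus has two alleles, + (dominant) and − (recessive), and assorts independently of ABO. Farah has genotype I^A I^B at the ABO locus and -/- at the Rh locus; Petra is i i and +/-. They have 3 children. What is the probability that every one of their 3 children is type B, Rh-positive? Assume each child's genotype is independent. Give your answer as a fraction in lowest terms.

1/64

ABO cross I^A I^B × i i → 1/2 A, 1/2 B.
Rh cross -/- × +/- → 1/2 Rh+, 1/2 Rh-; so P(type B, Rh-positive) = 1/2 × 1/2 = 1/4 per child.
All 3 independent: (1/4)^3 = 1/64.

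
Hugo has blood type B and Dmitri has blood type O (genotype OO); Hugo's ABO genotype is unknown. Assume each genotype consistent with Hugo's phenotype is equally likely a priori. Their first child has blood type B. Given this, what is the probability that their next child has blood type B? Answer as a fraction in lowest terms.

Possible genotypes: Hugo ∈ {BB, BO}; Dmitri ∈ {OO}.
Weight each parental genotype pair by prior × P(type-B child):
  BB × OO: posterior weight 2/3; P(next child type B) = 1.
  BO × OO: posterior weight 1/3; P(next child type B) = 1/2.
Weighted sum = 5/6.

5/6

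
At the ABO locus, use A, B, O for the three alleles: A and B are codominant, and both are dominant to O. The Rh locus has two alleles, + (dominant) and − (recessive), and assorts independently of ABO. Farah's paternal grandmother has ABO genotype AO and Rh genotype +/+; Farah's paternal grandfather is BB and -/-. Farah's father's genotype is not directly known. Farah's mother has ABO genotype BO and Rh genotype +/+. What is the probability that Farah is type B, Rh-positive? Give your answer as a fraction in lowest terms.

5/8

Farah's father's ABO genotype from AO × BB: 1/2 AB, 1/2 BO.
Crossing each possibility with the mother BO and summing P(type B): 1/2·1/2 + 1/2·3/4 = 5/8.
Similarly for Rh via the father's Rh distribution: P(Rh+) = 1.
Independent loci: 5/8 × 1 = 5/8.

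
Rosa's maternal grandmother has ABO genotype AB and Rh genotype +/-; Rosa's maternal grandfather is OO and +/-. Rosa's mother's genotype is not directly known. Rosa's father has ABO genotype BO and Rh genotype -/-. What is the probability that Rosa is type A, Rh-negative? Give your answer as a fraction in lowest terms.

1/16

Rosa's mother's ABO genotype from AB × OO: 1/2 AO, 1/2 BO.
Crossing each possibility with the father BO and summing P(type A): 1/2·1/4 + 1/2·0 = 1/8.
Similarly for Rh via the mother's Rh distribution: P(Rh-) = 1/2.
Independent loci: 1/8 × 1/2 = 1/16.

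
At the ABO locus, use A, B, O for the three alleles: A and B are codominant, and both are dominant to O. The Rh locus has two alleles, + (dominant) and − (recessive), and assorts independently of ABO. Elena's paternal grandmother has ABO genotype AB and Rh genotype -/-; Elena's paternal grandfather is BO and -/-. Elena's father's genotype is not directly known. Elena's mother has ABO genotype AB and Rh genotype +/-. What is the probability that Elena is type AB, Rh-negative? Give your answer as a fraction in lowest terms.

Elena's father's ABO genotype from AB × BO: 1/4 AB, 1/4 AO, 1/4 BB, 1/4 BO.
Crossing each possibility with the mother AB and summing P(type AB): 1/4·1/2 + 1/4·1/4 + 1/4·1/2 + 1/4·1/4 = 3/8.
Similarly for Rh via the father's Rh distribution: P(Rh-) = 1/2.
Independent loci: 3/8 × 1/2 = 3/16.

3/16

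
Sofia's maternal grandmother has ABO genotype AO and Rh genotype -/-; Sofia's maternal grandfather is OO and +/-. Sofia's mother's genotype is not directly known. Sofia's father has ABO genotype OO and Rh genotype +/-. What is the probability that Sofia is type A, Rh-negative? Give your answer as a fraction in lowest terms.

Sofia's mother's ABO genotype from AO × OO: 1/2 AO, 1/2 OO.
Crossing each possibility with the father OO and summing P(type A): 1/2·1/2 + 1/2·0 = 1/4.
Similarly for Rh via the mother's Rh distribution: P(Rh-) = 3/8.
Independent loci: 1/4 × 3/8 = 3/32.

3/32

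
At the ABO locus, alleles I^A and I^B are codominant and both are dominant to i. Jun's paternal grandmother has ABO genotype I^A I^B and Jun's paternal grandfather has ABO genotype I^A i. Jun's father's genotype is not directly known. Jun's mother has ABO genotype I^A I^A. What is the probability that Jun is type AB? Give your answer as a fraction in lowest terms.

1/4

Jun's father's ABO genotype from I^A I^B × I^A i: 1/4 I^A I^A, 1/4 I^A I^B, 1/4 I^A i, 1/4 I^B i.
Crossing each possibility with the mother I^A I^A and summing P(type AB): 1/4·0 + 1/4·1/2 + 1/4·0 + 1/4·1/2 = 1/4.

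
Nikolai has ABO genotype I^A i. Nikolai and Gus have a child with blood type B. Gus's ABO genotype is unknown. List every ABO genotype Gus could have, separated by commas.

I^A I^B, I^B I^B, I^B i

For each candidate genotype of Gus, check whether crossing it with I^A i can produce every observed child phenotype.
  I^A I^A → possible child types {A} ✗
  I^A I^B → possible child types {A, B, AB} ✓
  I^A i → possible child types {O, A} ✗
  I^B I^B → possible child types {B, AB} ✓
  I^B i → possible child types {O, A, B, AB} ✓
  i i → possible child types {O, A} ✗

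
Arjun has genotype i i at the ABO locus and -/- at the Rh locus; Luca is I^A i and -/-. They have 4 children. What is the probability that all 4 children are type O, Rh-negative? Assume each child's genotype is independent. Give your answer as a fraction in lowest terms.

1/16

ABO cross i i × I^A i → 1/2 O, 1/2 A.
Rh cross -/- × -/- → 1 Rh-; so P(type O, Rh-negative) = 1/2 × 1 = 1/2 per child.
All 4 independent: (1/2)^4 = 1/16.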